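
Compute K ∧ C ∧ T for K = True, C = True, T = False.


K = True, C = True, T = False
Step 1: K ∧ C = True AND True = True
Step 2: (True) ∧ T = (True) AND False = False
AND is true only when ALL operands are true.

False


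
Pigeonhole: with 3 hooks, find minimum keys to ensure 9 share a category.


Pigeonhole: to guarantee k in one of n categories, need (k-1)×n + 1.
k = 9, n = 3
Minimum = (9-1) × 3 + 1 = 8 × 3 + 1

25


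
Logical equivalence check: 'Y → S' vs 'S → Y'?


Expression 1: Y → S
Expression 2: S → Y
Truth table (Y S | Expr1 Expr2):
  T T |   T     T
  T F |   F     T   ← differ
  F T |   T     F   ← differ
  F F |   T     T
Counterexample: Y=T, S=F gives Expr1 = F but Expr2 = T, so the expressions are NOT logically equivalent.

No


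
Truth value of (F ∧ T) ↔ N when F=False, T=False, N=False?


F = False, T = False, N = False
Expression: (F ∧ T) ↔ N
Step 1: F ∧ T = False AND False = False
Step 2: (False) ↔ N = (False iff False) = True

True


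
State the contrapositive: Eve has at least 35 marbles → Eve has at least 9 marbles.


Original: If Eve has at least 35 marbles, then Eve has at least 9 marbles
Contrapositive: If ¬Q, then ¬P
Negate Q: not (Eve has at least 9 marbles)
Negate P: not (Eve has at least 35 marbles)

If not (Eve has at least 9 marbles), then not (Eve has at least 35 marbles).


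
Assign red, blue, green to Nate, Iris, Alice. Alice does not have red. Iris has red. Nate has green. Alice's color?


From clues:
  Nate → green
  Iris → red
By elimination, Alice gets the remaining.

blue


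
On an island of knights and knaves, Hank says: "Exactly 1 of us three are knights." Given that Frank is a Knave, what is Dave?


Hank claims exactly 1 knights among Hank, Frank, Dave.
Given: Frank is a Knave.

Case 1: Hank is a Knight (tells truth)
  Then exactly 1 of the three are knights.
  Counting Hank, Frank: 1 knight(s) so far. Need 0 more → Dave = Knave.
Case 2: Hank is a Knave (lies)
  Then the count is NOT 1.
  If Dave = Knight, count = 1 = 1 → claim would be true, contradicts lie.
  If Dave = Knave, count = 0 ≠ 1 → lie confirmed ✓

Dave is a Knave.

Knave


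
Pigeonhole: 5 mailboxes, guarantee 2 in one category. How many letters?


Pigeonhole: to guarantee k in one of n categories, need (k-1)×n + 1.
k = 2, n = 5
Minimum = (2-1) × 5 + 1 = 1 × 5 + 1

6


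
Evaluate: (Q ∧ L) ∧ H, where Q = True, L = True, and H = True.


Q = True, L = True, H = True
Step 1: Q ∧ L = True AND True = True
Step 2: True ∧ H = True AND True = True
AND is true only when ALL operands are true.

True


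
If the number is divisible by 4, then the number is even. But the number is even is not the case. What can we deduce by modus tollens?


Modus tollens: P → Q, ¬Q ⊢ ¬P
P: the number is divisible by 4
Q: the number is even
We have P → Q and Q is false.
By modus tollens, P must be false.

It is not the case that the number is divisible by 4


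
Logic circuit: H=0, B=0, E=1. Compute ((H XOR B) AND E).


H XOR B = 0^0 = 0
0 AND 1 = 0

0


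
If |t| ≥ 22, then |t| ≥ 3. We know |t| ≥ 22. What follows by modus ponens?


Modus ponens: P → Q, P ⊢ Q
P: |t| ≥ 22
Q: |t| ≥ 3
We have P → Q and P is true.
By modus ponens, Q must be true.

|t| ≥ 3


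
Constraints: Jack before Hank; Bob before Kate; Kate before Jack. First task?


Constraints: Jack before Hank; Bob before Kate; Kate before Jack
The first task can have nothing scheduled before it, so it must never appear on the right of a 'before'.
Tasks appearing after some 'before': Hank, Kate, Jack.
The only task not in that list is Bob → it is first.

Bob


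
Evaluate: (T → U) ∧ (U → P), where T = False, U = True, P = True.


T = False, U = True, P = True
Step 1: T → U is false only when T=True and U=False. Result: True
Step 2: U → P is false only when U=True and P=False. Result: True
Step 3: True ∧ True = True

True


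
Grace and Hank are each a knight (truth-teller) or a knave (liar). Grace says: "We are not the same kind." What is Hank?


Grace says: "We are not the same kind."
Case 1: Grace is a Knight (truth-teller)
  Statement is true → they ARE different → Hank is a Knave
Case 2: Grace is a Knave (liar)
  Statement is false → they are NOT different → Hank is a Knave
In both cases, Hank is a Knave.

Knave


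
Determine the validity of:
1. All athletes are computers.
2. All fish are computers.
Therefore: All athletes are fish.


Premise 1: All athletes are computers.
Premise 2: All fish are computers.
Conclusion: All athletes are fish.
Fallacy: undistributed middle. computers is predicate in both.
Counterexample: athletes and fish could be disjoint subsets of computers.

Invalid


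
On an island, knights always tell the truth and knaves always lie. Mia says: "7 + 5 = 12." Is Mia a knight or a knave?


Statement: "7 + 5 = 12."
Actual: 7 + 5 = 12
Claimed: 12
Statement is TRUE → Mia tells the truth → Knight

Knight


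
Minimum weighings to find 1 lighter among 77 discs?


Each weighing has 3 outcomes (left heavy / balance / right heavy), so k weighings distinguish at most 3^k cases; splitting into three near-equal groups achieves this.
Need 3^k ≥ 77: 3^3 = 27 < 77 ≤ 3^4 = 81
k = ⌈log₃(77)⌉ = 4

4


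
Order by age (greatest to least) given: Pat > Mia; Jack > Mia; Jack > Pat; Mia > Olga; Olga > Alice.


Constraints: Pat > Mia; Jack > Mia; Jack > Pat; Mia > Olga; Olga > Alice
Method: at each step, the next-highest is the one remaining person who never appears on the smaller side of a constraint between remaining people.
  Step 1: remaining {Olga, Jack, Pat, Mia, Alice}; on the smaller side: {Olga, Pat, Mia, Alice} → Jack is next (Jack > Mia; Jack > Pat).
  Step 2: remaining {Olga, Pat, Mia, Alice}; on the smaller side: {Olga, Mia, Alice} → Pat is next (Pat > Mia).
  Step 3: remaining {Olga, Mia, Alice}; on the smaller side: {Olga, Alice} → Mia is next (Mia > Olga).
  Step 4: remaining {Olga, Alice}; on the smaller side: {Alice} → Olga is next (Olga > Alice).
  Step 5: only Alice remains → lowest.
Final ranking (highest to lowest):

Jack > Pat > Mia > Olga > Alice


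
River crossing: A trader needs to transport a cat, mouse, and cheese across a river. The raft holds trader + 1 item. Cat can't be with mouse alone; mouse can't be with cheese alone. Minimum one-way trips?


1. trader+mouse → 2. trader ← 3. trader+cat → 4. trader+mouse ← 5. trader+cheese → 6. trader ← 7. trader+mouse →
Minimum trips = 7

7


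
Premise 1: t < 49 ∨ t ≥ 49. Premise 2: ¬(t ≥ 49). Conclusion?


Disjunctive syllogism: P ∨ Q, ¬P ⊢ Q
Disjunction: t < 49 ∨ t ≥ 49
We know it is not the case that t ≥ 49.
By disjunctive syllogism, the other disjunct must be true.

t < 49


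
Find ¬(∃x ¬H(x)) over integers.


Original: ∃x ¬H(x)
Rule: ¬∀→∃, ¬∃→∀, negate predicate.
Negation: ∀x H(x)

∀x H(x)


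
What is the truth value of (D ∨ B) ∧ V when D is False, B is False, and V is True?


D = False, B = False, V = True
Step 1: D ∨ B = False OR False = False
Step 2: False ∧ V = False AND True = False
OR is true when at least one operand is true; AND requires both.

False


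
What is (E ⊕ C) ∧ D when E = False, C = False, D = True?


E = False, C = False, D = True
Step 1: E ⊕ C = False XOR False = False
Step 2: False ∧ D = False AND True = False
XOR true when exactly one of E,C is true; then AND with D.

False


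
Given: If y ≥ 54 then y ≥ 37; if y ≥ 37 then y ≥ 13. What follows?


Hypothetical syllogism: P → Q, Q → R ⊢ P → R
Premise 1: y ≥ 54 → y ≥ 37
Premise 2: y ≥ 37 → y ≥ 13
Chain the implications: the middle term (y ≥ 37) links the two.
Conclusion: If y ≥ 54, then y ≥ 13.

If y ≥ 54, then y ≥ 13.


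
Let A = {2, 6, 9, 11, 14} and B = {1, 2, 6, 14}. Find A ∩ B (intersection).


A = {2, 6, 9, 11, 14}
B = {1, 2, 6, 14}
Operation: intersection
Elements in both: 2, 6, 14

{2, 6, 14}


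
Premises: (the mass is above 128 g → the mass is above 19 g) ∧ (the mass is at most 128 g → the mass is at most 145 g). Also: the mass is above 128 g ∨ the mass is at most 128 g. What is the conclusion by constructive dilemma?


Constructive dilemma: (P → Q) ∧ (R → S), P ∨ R ⊢ Q ∨ S
Premise 1: the mass is above 128 g → the mass is above 19 g
Premise 2: the mass is at most 128 g → the mass is at most 145 g
Premise 3: the mass is above 128 g ∨ the mass is at most 128 g
Case 1: Assuming the mass is above 128 g, then by Premise 1, the mass is above 19 g.
Case 2: Assuming the mass is at most 128 g, then by Premise 2, the mass is at most 145 g.
Since one of the mass is above 128 g or the mass is at most 128 g must hold, we get the mass is above 19 g or the mass is at most 145 g.

The mass is above 19 g or the mass is at most 145 g.


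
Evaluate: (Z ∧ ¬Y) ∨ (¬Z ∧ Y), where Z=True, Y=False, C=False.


Z = True, Y = False, C = False
Expression: (Z ∧ ¬Y) ∨ (¬Z ∧ Y)
Step 1: ¬Y = NOT False = True
Step 2: Z ∧ ¬Y = True AND True = True
Step 3: ¬Z = NOT True = False
Step 4: ¬Z ∧ Y = False AND False = False
Step 5: (True) ∨ (False) = True OR False = True

True


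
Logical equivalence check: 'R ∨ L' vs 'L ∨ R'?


Expression 1: R ∨ L
Expression 2: L ∨ R
Truth table (R L | Expr1 Expr2):
  T T |   T     T
  T F |   T     T
  F T |   T     T
  F F |   F     F
All 4 rows agree, so the expressions are logically equivalent.

Yes


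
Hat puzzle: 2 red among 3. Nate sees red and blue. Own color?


Total red = 2, seen red = 1
Own red = 2 - 1 = 1
Nate's hat is red.

red


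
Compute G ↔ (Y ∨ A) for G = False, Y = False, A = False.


G = False, Y = False, A = False
Step 1: Y ∨ A = False OR False = False
Step 2: G ↔ (False): true when both sides have same truth value.
Result: False ↔ False = True

True


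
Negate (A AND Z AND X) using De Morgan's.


De Morgan's law: ¬(P ∧ Q ∧ R) ≡ ¬P ∨ ¬Q ∨ ¬R
¬(A ∧ Z ∧ X) = ¬A ∨ ¬Z ∨ ¬X

¬A ∨ ¬Z ∨ ¬X


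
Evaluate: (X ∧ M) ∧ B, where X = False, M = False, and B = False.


X = False, M = False, B = False
Step 1: X ∧ M = False AND False = False
Step 2: False ∧ B = False AND False = False
AND is true only when ALL operands are true.

False


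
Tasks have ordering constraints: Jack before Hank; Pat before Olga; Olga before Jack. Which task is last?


Constraints: Jack before Hank; Pat before Olga; Olga before Jack
The last task can have nothing scheduled after it, so it must never appear on the left of a 'before'.
Tasks appearing before some other task: Jack, Pat, Olga.
The only task not in that list is Hank → it is last.

Hank


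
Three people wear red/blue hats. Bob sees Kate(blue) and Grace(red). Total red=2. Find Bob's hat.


Total red = 2, seen red = 1
Own red = 2 - 1 = 1
Bob's hat is red.

red


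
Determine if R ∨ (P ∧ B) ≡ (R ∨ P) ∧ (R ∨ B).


Expression 1: R ∨ (P ∧ B)
Expression 2: (R ∨ P) ∧ (R ∨ B)
Truth table (R P B | Expr1 Expr2):
  T T T |   T     T
  T T F |   T     T
  T F T |   T     T
  T F F |   T     T
  F T T |   T     T
  F T F |   F     F
  F F T |   F     F
  F F F |   F     F
All 8 rows agree, so the expressions are logically equivalent.

Yes


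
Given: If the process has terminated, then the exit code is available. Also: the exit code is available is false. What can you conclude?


Modus tollens: P → Q, ¬Q ⊢ ¬P
P: the process has terminated
Q: the exit code is available
We have P → Q and Q is false.
By modus tollens, P must be false.

It is not the case that the process has terminated


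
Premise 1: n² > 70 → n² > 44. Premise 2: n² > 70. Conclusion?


Modus ponens: P → Q, P ⊢ Q
P: n² > 70
Q: n² > 44
We have P → Q and P is true.
By modus ponens, Q must be true.

n² > 44


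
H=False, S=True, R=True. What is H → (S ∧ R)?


H = False, S = True, R = True
Expression: H → (S ∧ R)
Step 1: S ∧ R = True AND True = True
Step 2: H → (True) = False → True = True

True


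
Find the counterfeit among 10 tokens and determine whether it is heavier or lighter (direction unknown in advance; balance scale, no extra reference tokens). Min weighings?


Let n = 10. 20 possibilities (n tokens × lighter/heavier); each weighing has 3 outcomes.
Bound for k weighings: say the first weighing puts j tokens on each pan. If it tips, the 2j weighed tokens remain suspects (each with a known direction) and k-1 weighings give 3^(k-1) outcomes; 3^(k-1) is odd, so 2j ≤ 3^(k-1) - 1. If it balances, the n - 2j unweighed tokens remain with direction unknown: 2(n - 2j) ≤ 3^(k-1) - 1 by the same parity argument. Adding, n ≤ (3^(k-1) - 1) + (3^(k-1) - 1)/2 = (3^k - 3)/2, and the classical three-group strategy achieves this (3 tokens in 2 weighings, 12 in 3, 39 in 4, 120 in 5).
So we need the smallest k with (3^k - 3)/2 ≥ 10.
k = 2: (3^2 - 3)/2 = 3 < 10 ✗
k = 3: (3^3 - 3)/2 = 12 ≥ 10 ✓

3


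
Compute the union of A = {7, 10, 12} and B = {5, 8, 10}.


A = {7, 10, 12}
B = {5, 8, 10}
Operation: union
All elements combined: 5, 7, 8, 10, 12

{5, 7, 8, 10, 12}


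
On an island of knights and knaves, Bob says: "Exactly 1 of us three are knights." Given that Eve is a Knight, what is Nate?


Bob claims exactly 1 knights among Bob, Eve, Nate.
Given: Eve is a Knight.

Case 1: Bob is a Knight (tells truth)
  Then exactly 1 of the three are knights.
  Counting Bob, Eve: 2 knight(s) so far. Need -1 more → impossible.
Case 2: Bob is a Knave (lies)
  Then the count is NOT 1.
  If Nate = Knave, count = 1 = 1 → claim would be true, contradicts lie.
  If Nate = Knight, count = 2 ≠ 1 → lie confirmed ✓

Nate is a Knight.

Knight


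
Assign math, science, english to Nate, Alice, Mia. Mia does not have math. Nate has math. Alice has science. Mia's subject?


From clues:
  Alice → science
  Nate → math
By elimination, Mia gets the remaining.

english


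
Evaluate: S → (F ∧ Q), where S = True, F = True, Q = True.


S = True, F = True, Q = True
Step 1: F ∧ Q = True AND True = True
Step 2: S → (True): false only when S=True and consequent=False.
Result: True

True


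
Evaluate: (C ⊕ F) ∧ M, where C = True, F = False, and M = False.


C = True, F = False, M = False
Step 1: C ⊕ F = True XOR False = True
Step 2: True ∧ M = True AND False = False
XOR true when exactly one of C,F is true; then AND with M.

False


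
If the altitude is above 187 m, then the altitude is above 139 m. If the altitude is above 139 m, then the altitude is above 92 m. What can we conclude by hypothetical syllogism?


Hypothetical syllogism: P → Q, Q → R ⊢ P → R
Premise 1: the altitude is above 187 m → the altitude is above 139 m
Premise 2: the altitude is above 139 m → the altitude is above 92 m
Chain the implications: the middle term (the altitude is above 139 m) links the two.
Conclusion: If the altitude is above 187 m, then the altitude is above 92 m.

If the altitude is above 187 m, then the altitude is above 92 m.


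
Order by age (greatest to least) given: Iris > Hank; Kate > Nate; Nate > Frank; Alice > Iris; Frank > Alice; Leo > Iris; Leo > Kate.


Constraints: Iris > Hank; Kate > Nate; Nate > Frank; Alice > Iris; Frank > Alice; Leo > Iris; Leo > Kate
Method: at each step, the next-highest is the one remaining person who never appears on the smaller side of a constraint between remaining people.
  Step 1: remaining {Leo, Nate, Alice, Iris, Kate, Frank, Hank}; on the smaller side: {Nate, Alice, Iris, Kate, Frank, Hank} → Leo is next (Leo > Iris; Leo > Kate).
  Step 2: remaining {Nate, Alice, Iris, Kate, Frank, Hank}; on the smaller side: {Nate, Alice, Iris, Frank, Hank} → Kate is next (Kate > Nate).
  Step 3: remaining {Nate, Alice, Iris, Frank, Hank}; on the smaller side: {Alice, Iris, Frank, Hank} → Nate is next (Nate > Frank).
  Step 4: remaining {Alice, Iris, Frank, Hank}; on the smaller side: {Alice, Iris, Hank} → Frank is next (Frank > Alice).
  Step 5: remaining {Alice, Iris, Hank}; on the smaller side: {Iris, Hank} → Alice is next (Alice > Iris).
  Step 6: remaining {Iris, Hank}; on the smaller side: {Hank} → Iris is next (Iris > Hank).
  Step 7: only Hank remains → lowest.
Final ranking (highest to lowest):

Leo > Kate > Nate > Frank > Alice > Iris > Hank


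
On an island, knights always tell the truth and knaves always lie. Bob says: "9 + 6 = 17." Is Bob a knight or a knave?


Statement: "9 + 6 = 17."
Actual: 9 + 6 = 15
Claimed: 17
Statement is FALSE → Bob lies → Knave

Knave


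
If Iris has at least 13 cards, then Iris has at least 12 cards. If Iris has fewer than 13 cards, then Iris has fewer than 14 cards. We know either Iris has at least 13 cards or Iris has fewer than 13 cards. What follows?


Constructive dilemma: (P → Q) ∧ (R → S), P ∨ R ⊢ Q ∨ S
Premise 1: Iris has at least 13 cards → Iris has at least 12 cards
Premise 2: Iris has fewer than 13 cards → Iris has fewer than 14 cards
Premise 3: Iris has at least 13 cards ∨ Iris has fewer than 13 cards
Case 1: Assuming Iris has at least 13 cards, then by Premise 1, Iris has at least 12 cards.
Case 2: Assuming Iris has fewer than 13 cards, then by Premise 2, Iris has fewer than 14 cards.
Since one of Iris has at least 13 cards or Iris has fewer than 13 cards must hold, we get Iris has at least 12 cards or Iris has fewer than 14 cards.

Iris has at least 12 cards or Iris has fewer than 14 cards.


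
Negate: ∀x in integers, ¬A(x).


Original: ∀x ¬A(x)
Rule: ¬∀→∃, ¬∃→∀, negate predicate.
Negation: ∃x A(x)

∃x A(x)


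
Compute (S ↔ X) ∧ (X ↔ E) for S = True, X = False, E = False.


S = True, X = False, E = False
Step 1: S ↔ X is true when S and X have the same value. Result: False
Step 2: X ↔ E is true when X and E have the same value. Result: True
Step 3: False ∧ True = False

False


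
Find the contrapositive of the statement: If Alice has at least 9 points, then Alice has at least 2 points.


Original: If Alice has at least 9 points, then Alice has at least 2 points
Contrapositive: If ¬Q, then ¬P
Negate Q: not (Alice has at least 2 points)
Negate P: not (Alice has at least 9 points)

If not (Alice has at least 2 points), then not (Alice has at least 9 points).


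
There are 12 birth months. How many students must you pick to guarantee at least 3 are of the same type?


Pigeonhole: to guarantee k in one of n categories, need (k-1)×n + 1.
k = 3, n = 12
Minimum = (3-1) × 12 + 1 = 2 × 12 + 1

25


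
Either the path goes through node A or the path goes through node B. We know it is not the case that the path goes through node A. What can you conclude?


Disjunctive syllogism: P ∨ Q, ¬P ⊢ Q
Disjunction: the path goes through node A ∨ the path goes through node B
We know it is not the case that the path goes through node A.
By disjunctive syllogism, the other disjunct must be true.

The path goes through node B


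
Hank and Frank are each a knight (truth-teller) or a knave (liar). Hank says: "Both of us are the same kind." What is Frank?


Hank says: "Both of us are the same kind."
Case 1: Hank is a Knight (truth-teller)
  Statement is true → they ARE the same → Frank is also a Knight
Case 2: Hank is a Knave (liar)
  Statement is false → they are NOT the same → Frank is a Knight
In both cases, Frank is a Knight.

Knight


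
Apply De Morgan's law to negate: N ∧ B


De Morgan's law: ¬(P ∧ Q) ≡ ¬P ∨ ¬Q
¬(N ∧ B) = ¬N ∨ ¬B

¬N ∨ ¬B


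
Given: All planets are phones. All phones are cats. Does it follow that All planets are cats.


Premise 1: All planets are phones.
Premise 2: All phones are cats.
Conclusion: All planets are cats.
Barbara syllogism (AAA-1): All A are B, All B are C → All A are C.
Middle term (phones) distributed in premise 2.

Valid


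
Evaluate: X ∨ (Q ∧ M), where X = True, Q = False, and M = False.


X = True, Q = False, M = False
Step 1: Q ∧ M = False AND False = False
Step 2: X ∨ False = True OR False = True
AND evaluated first (higher precedence); then OR applied.

True


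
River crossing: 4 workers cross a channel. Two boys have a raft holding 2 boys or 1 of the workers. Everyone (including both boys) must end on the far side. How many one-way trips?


Per crossing of one of the workers: boys→, one←, one of the workers→, one← = 4 trips
4 × 4 = 16, + 1 final boys→ = 17
Minimum trips = 17

17


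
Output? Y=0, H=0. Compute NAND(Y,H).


Y AND H = 0
NOT(0) = 1

1


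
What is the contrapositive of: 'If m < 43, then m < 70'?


Original: If m < 43, then m < 70
Contrapositive: If ¬Q, then ¬P
Negate Q: not (m < 70)
Negate P: not (m < 43)

If not (m < 70), then not (m < 43).


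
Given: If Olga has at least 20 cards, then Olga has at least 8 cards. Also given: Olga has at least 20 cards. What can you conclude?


Modus ponens: P → Q, P ⊢ Q
P: Olga has at least 20 cards
Q: Olga has at least 8 cards
We have P → Q and P is true.
By modus ponens, Q must be true.

Olga has at least 8 cards


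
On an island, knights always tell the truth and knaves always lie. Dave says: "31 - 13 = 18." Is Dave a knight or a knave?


Statement: "31 - 13 = 18."
Actual: 31 - 13 = 18
Claimed: 18
Statement is TRUE → Dave tells the truth → Knight

Knight


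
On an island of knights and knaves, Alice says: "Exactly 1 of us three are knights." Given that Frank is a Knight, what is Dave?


Alice claims exactly 1 knights among Alice, Frank, Dave.
Given: Frank is a Knight.

Case 1: Alice is a Knight (tells truth)
  Then exactly 1 of the three are knights.
  Counting Alice, Frank: 2 knight(s) so far. Need -1 more → impossible.
Case 2: Alice is a Knave (lies)
  Then the count is NOT 1.
  If Dave = Knave, count = 1 = 1 → claim would be true, contradicts lie.
  If Dave = Knight, count = 2 ≠ 1 → lie confirmed ✓

Dave is a Knight.

Knight


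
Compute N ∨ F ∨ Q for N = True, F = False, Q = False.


N = True, F = False, Q = False
Step 1: N ∨ F = True OR False = True
Step 2: True ∨ Q = True OR False = True
OR is true when at least one operand is true.

True


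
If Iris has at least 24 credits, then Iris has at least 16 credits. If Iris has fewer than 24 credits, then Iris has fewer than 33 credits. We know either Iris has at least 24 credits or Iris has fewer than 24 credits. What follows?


Constructive dilemma: (P → Q) ∧ (R → S), P ∨ R ⊢ Q ∨ S
Premise 1: Iris has at least 24 credits → Iris has at least 16 credits
Premise 2: Iris has fewer than 24 credits → Iris has fewer than 33 credits
Premise 3: Iris has at least 24 credits ∨ Iris has fewer than 24 credits
Case 1: Assuming Iris has at least 24 credits, then by Premise 1, Iris has at least 16 credits.
Case 2: Assuming Iris has fewer than 24 credits, then by Premise 2, Iris has fewer than 33 credits.
Since one of Iris has at least 24 credits or Iris has fewer than 24 credits must hold, we get Iris has at least 16 credits or Iris has fewer than 33 credits.

Iris has at least 16 credits or Iris has fewer than 33 credits.


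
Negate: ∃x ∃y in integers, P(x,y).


Original: ∃x ∃y P(x,y)
Rule: ¬∀→∃, ¬∃→∀, negate predicate.
Negation: ∀x ∀y ¬P(x,y)

∀x ∀y ¬P(x,y)


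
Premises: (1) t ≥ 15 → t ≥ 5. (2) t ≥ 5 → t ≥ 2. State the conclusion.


Hypothetical syllogism: P → Q, Q → R ⊢ P → R
Premise 1: t ≥ 15 → t ≥ 5
Premise 2: t ≥ 5 → t ≥ 2
Chain the implications: the middle term (t ≥ 5) links the two.
Conclusion: If t ≥ 15, then t ≥ 2.

If t ≥ 15, then t ≥ 2.


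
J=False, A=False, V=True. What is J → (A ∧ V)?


J = False, A = False, V = True
Expression: J → (A ∧ V)
Step 1: A ∧ V = False AND True = False
Step 2: J → (False) = False → False = True

True


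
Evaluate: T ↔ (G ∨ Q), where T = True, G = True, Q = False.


T = True, G = True, Q = False
Step 1: G ∨ Q = True OR False = True
Step 2: T ↔ (True): true when both sides have same truth value.
Result: True ↔ True = True

True


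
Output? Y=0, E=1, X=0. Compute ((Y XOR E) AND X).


Y XOR E = 0^1 = 1
1 AND 0 = 0

0


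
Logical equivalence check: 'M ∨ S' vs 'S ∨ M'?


Expression 1: M ∨ S
Expression 2: S ∨ M
Truth table (M S | Expr1 Expr2):
  T T |   T     T
  T F |   T     T
  F T |   T     T
  F F |   F     F
All 4 rows agree, so the expressions are logically equivalent.

Yes


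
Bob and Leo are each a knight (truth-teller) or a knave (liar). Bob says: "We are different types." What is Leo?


Bob says: "We are different types."
Case 1: Bob is a Knight (truth-teller)
  Statement is true → they ARE different → Leo is a Knave
Case 2: Bob is a Knave (liar)
  Statement is false → they are NOT different → Leo is a Knave
In both cases, Leo is a Knave.

Knave


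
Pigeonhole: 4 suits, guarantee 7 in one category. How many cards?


Pigeonhole: to guarantee k in one of n categories, need (k-1)×n + 1.
k = 7, n = 4
Minimum = (7-1) × 4 + 1 = 6 × 4 + 1

25


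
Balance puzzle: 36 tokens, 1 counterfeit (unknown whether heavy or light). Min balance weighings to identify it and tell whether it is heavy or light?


Let n = 36. 72 possibilities (n tokens × lighter/heavier); each weighing has 3 outcomes.
Bound for k weighings: say the first weighing puts j tokens on each pan. If it tips, the 2j weighed tokens remain suspects (each with a known direction) and k-1 weighings give 3^(k-1) outcomes; 3^(k-1) is odd, so 2j ≤ 3^(k-1) - 1. If it balances, the n - 2j unweighed tokens remain with direction unknown: 2(n - 2j) ≤ 3^(k-1) - 1 by the same parity argument. Adding, n ≤ (3^(k-1) - 1) + (3^(k-1) - 1)/2 = (3^k - 3)/2, and the classical three-group strategy achieves this (3 tokens in 2 weighings, 12 in 3, 39 in 4, 120 in 5).
So we need the smallest k with (3^k - 3)/2 ≥ 36.
k = 3: (3^3 - 3)/2 = 12 < 36 ✗
k = 4: (3^4 - 3)/2 = 39 ≥ 36 ✓

4


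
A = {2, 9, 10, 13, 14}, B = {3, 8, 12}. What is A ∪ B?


A = {2, 9, 10, 13, 14}
B = {3, 8, 12}
Operation: union
All elements combined: 2, 3, 8, 9, 10, 12, 13, 14

{2, 3, 8, 9, 10, 12, 13, 14}


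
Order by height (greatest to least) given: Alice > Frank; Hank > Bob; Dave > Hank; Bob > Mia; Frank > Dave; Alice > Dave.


Constraints: Alice > Frank; Hank > Bob; Dave > Hank; Bob > Mia; Frank > Dave; Alice > Dave
Method: at each step, the next-highest is the one remaining person who never appears on the smaller side of a constraint between remaining people.
  Step 1: remaining {Bob, Alice, Mia, Frank, Dave, Hank}; on the smaller side: {Bob, Mia, Frank, Dave, Hank} → Alice is next (Alice > Frank; Alice > Dave).
  Step 2: remaining {Bob, Mia, Frank, Dave, Hank}; on the smaller side: {Bob, Mia, Dave, Hank} → Frank is next (Frank > Dave).
  Step 3: remaining {Bob, Mia, Dave, Hank}; on the smaller side: {Bob, Mia, Hank} → Dave is next (Dave > Hank).
  Step 4: remaining {Bob, Mia, Hank}; on the smaller side: {Bob, Mia} → Hank is next (Hank > Bob).
  Step 5: remaining {Bob, Mia}; on the smaller side: {Mia} → Bob is next (Bob > Mia).
  Step 6: only Mia remains → lowest.
Final ranking (highest to lowest):

Alice > Frank > Dave > Hank > Bob > Mia


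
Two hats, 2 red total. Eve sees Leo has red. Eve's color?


Total red = 2, Leo = red
Red accounted for: 1
Remaining for Eve: 1
Eve's hat is red.

red


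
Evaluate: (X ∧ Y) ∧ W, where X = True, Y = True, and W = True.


X = True, Y = True, W = True
Step 1: X ∧ Y = True AND True = True
Step 2: True ∧ W = True AND True = True
AND is true only when ALL operands are true.

True


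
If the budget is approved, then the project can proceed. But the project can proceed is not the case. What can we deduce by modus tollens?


Modus tollens: P → Q, ¬Q ⊢ ¬P
P: the budget is approved
Q: the project can proceed
We have P → Q and Q is false.
By modus tollens, P must be false.

It is not the case that the budget is approved


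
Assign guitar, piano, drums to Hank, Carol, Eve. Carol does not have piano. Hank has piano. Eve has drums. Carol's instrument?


From clues:
  Eve → drums
  Hank → piano
By elimination, Carol gets the remaining.

guitar


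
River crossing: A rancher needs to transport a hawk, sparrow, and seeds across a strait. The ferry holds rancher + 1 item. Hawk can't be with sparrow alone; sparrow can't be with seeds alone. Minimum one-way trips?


1. rancher+sparrow → 2. rancher ← 3. rancher+hawk → 4. rancher+sparrow ← 5. rancher+seeds → 6. rancher ← 7. rancher+sparrow →
Minimum trips = 7

7


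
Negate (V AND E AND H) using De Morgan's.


De Morgan's law: ¬(P ∧ Q ∧ R) ≡ ¬P ∨ ¬Q ∨ ¬R
¬(V ∧ E ∧ H) = ¬V ∨ ¬E ∨ ¬H

¬V ∨ ¬E ∨ ¬H


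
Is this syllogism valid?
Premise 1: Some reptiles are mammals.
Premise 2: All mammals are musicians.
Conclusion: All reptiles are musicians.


Premise 1: Some reptiles are mammals.
Premise 2: All mammals are musicians.
Conclusion: All reptiles are musicians.
Fallacy: illicit minor. The minor term (reptiles) is distributed in the conclusion ('All reptiles ...') but undistributed in its premise ('Some reptiles are mammals' doesn't cover all reptiles).
Only 'Some reptiles are musicians' follows, not 'All'.

Invalid


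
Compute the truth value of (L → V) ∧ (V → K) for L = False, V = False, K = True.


L = False, V = False, K = True
Step 1: L → V is false only when L=True and V=False. Result: True
Step 2: V → K is false only when V=True and K=False. Result: True
Step 3: True ∧ True = True

True


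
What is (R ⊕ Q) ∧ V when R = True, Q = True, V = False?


R = True, Q = True, V = False
Step 1: R ⊕ Q = True XOR True = False
Step 2: False ∧ V = False AND False = False
XOR true when exactly one of R,Q is true; then AND with V.

False


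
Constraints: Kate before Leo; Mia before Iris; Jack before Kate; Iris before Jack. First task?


Constraints: Kate before Leo; Mia before Iris; Jack before Kate; Iris before Jack
The first task can have nothing scheduled before it, so it must never appear on the right of a 'before'.
Tasks appearing after some 'before': Leo, Iris, Kate, Jack.
The only task not in that list is Mia → it is first.

Mia


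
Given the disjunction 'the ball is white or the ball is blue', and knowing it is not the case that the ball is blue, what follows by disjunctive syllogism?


Disjunctive syllogism: P ∨ Q, ¬P ⊢ Q
Disjunction: the ball is white ∨ the ball is blue
We know it is not the case that the ball is blue.
By disjunctive syllogism, the other disjunct must be true.

The ball is white


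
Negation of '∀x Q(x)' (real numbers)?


Original: ∀x Q(x)
Rule: ¬∀→∃, ¬∃→∀, negate predicate.
Negation: ∃x ¬Q(x)

∃x ¬Q(x)


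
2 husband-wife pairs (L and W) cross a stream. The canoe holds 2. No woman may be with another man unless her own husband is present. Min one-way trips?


Label couples L and W.
1. WL+WW → (far: WL,WW; near: HL,HW)
2. WL ←   (far: WW; near: HL,HW,WL)
3. HL+HW → (far: HL,HW,WW; near: WL)
4. HL ←   (far: HW,WW; near: HL,WL)  — HL returns, since WL is alone on near bank
5. HL+WL → (far: all four; near: empty)
Every state respects the constraint.
Minimum trips = 5

5


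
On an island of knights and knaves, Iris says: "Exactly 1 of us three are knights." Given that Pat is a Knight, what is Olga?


Iris claims exactly 1 knights among Iris, Pat, Olga.
Given: Pat is a Knight.

Case 1: Iris is a Knight (tells truth)
  Then exactly 1 of the three are knights.
  Counting Iris, Pat: 2 knight(s) so far. Need -1 more → impossible.
Case 2: Iris is a Knave (lies)
  Then the count is NOT 1.
  If Olga = Knave, count = 1 = 1 → claim would be true, contradicts lie.
  If Olga = Knight, count = 2 ≠ 1 → lie confirmed ✓

Olga is a Knight.

Knight


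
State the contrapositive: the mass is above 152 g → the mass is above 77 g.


Original: If the mass is above 152 g, then the mass is above 77 g
Contrapositive: If ¬Q, then ¬P
Negate Q: not (the mass is above 77 g)
Negate P: not (the mass is above 152 g)

If not (the mass is above 77 g), then not (the mass is above 152 g).


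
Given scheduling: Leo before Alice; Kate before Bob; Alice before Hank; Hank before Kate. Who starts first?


Constraints: Leo before Alice; Kate before Bob; Alice before Hank; Hank before Kate
The first task can have nothing scheduled before it, so it must never appear on the right of a 'before'.
Tasks appearing after some 'before': Alice, Bob, Hank, Kate.
The only task not in that list is Leo → it is first.

Leo


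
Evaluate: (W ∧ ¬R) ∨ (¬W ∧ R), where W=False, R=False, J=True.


W = False, R = False, J = True
Expression: (W ∧ ¬R) ∨ (¬W ∧ R)
Step 1: ¬R = NOT False = True
Step 2: W ∧ ¬R = False AND True = False
Step 3: ¬W = NOT False = True
Step 4: ¬W ∧ R = True AND False = False
Step 5: (False) ∨ (False) = False OR False = False

False


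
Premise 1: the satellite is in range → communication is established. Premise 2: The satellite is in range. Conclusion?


Modus ponens: P → Q, P ⊢ Q
P: the satellite is in range
Q: communication is established
We have P → Q and P is true.
By modus ponens, Q must be true.

Communication is established


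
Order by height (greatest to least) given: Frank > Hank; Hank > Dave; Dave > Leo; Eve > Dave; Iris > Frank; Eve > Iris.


Constraints: Frank > Hank; Hank > Dave; Dave > Leo; Eve > Dave; Iris > Frank; Eve > Iris
Method: at each step, the next-highest is the one remaining person who never appears on the smaller side of a constraint between remaining people.
  Step 1: remaining {Eve, Hank, Dave, Iris, Leo, Frank}; on the smaller side: {Hank, Dave, Iris, Leo, Frank} → Eve is next (Eve > Dave; Eve > Iris).
  Step 2: remaining {Hank, Dave, Iris, Leo, Frank}; on the smaller side: {Hank, Dave, Leo, Frank} → Iris is next (Iris > Frank).
  Step 3: remaining {Hank, Dave, Leo, Frank}; on the smaller side: {Hank, Dave, Leo} → Frank is next (Frank > Hank).
  Step 4: remaining {Hank, Dave, Leo}; on the smaller side: {Dave, Leo} → Hank is next (Hank > Dave).
  Step 5: remaining {Dave, Leo}; on the smaller side: {Leo} → Dave is next (Dave > Leo).
  Step 6: only Leo remains → lowest.
Final ranking (highest to lowest):

Eve > Iris > Frank > Hank > Dave > Leo


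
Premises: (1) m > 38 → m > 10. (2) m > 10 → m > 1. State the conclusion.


Hypothetical syllogism: P → Q, Q → R ⊢ P → R
Premise 1: m > 38 → m > 10
Premise 2: m > 10 → m > 1
Chain the implications: the middle term (m > 10) links the two.
Conclusion: If m > 38, then m > 1.

If m > 38, then m > 1.


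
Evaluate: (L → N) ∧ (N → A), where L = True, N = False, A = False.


L = True, N = False, A = False
Step 1: L → N is false only when L=True and N=False. Result: False
Step 2: N → A is false only when N=True and A=False. Result: True
Step 3: False ∧ True = False

False


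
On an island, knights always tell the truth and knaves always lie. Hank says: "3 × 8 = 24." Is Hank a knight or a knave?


Statement: "3 × 8 = 24."
Actual: 3 × 8 = 24
Claimed: 24
Statement is TRUE → Hank tells the truth → Knight

Knight


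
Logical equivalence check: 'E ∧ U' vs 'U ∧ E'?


Expression 1: E ∧ U
Expression 2: U ∧ E
Truth table (E U | Expr1 Expr2):
  T T |   T     T
  T F |   F     F
  F T |   F     F
  F F |   F     F
All 4 rows agree, so the expressions are logically equivalent.

Yes


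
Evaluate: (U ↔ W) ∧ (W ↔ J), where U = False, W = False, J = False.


U = False, W = False, J = False
Step 1: U ↔ W is true when U and W have the same value. Result: True
Step 2: W ↔ J is true when W and J have the same value. Result: True
Step 3: True ∧ True = True

True


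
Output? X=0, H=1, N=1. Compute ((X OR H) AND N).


X OR H = 0|1 = 1
1 AND 1 = 1

1


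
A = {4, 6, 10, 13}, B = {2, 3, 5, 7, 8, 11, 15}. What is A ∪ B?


A = {4, 6, 10, 13}
B = {2, 3, 5, 7, 8, 11, 15}
Operation: union
All elements combined: 2, 3, 4, 5, 6, 7, 8, 10, 11, 13, 15

{2, 3, 4, 5, 6, 7, 8, 10, 11, 13, 15}


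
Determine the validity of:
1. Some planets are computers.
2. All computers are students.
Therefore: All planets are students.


Premise 1: Some planets are computers.
Premise 2: All computers are students.
Conclusion: All planets are students.
Fallacy: illicit minor. The minor term (planets) is distributed in the conclusion ('All planets ...') but undistributed in its premise ('Some planets are computers' doesn't cover all planets).
Only 'Some planets are students' follows, not 'All'.

Invalid


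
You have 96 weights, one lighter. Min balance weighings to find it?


Each weighing has 3 outcomes (left heavy / balance / right heavy), so k weighings distinguish at most 3^k cases; splitting into three near-equal groups achieves this.
Need 3^k ≥ 96: 3^4 = 81 < 96 ≤ 3^5 = 243
k = ⌈log₃(96)⌉ = 5

5


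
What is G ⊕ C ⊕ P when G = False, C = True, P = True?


G = False, C = True, P = True
Step 1: G ⊕ C = False XOR True = True
Step 2: True ⊕ P = True XOR True = False
XOR is true when an odd number of operands are true.

False


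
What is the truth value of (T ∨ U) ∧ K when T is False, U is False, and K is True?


T = False, U = False, K = True
Step 1: T ∨ U = False OR False = False
Step 2: False ∧ K = False AND True = False
OR is true when at least one operand is true; AND requires both.

False


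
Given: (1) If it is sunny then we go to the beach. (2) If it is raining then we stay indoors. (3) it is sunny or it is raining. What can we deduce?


Constructive dilemma: (P → Q) ∧ (R → S), P ∨ R ⊢ Q ∨ S
Premise 1: it is sunny → we go to the beach
Premise 2: it is raining → we stay indoors
Premise 3: it is sunny ∨ it is raining
Case 1: Assuming it is sunny, then by Premise 1, we go to the beach.
Case 2: Assuming it is raining, then by Premise 2, we stay indoors.
Since one of it is sunny or it is raining must hold, we get we go to the beach or we stay indoors.

We go to the beach or we stay indoors.


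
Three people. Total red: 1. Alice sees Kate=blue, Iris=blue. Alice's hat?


Total red = 1, seen red = 0
Own red = 1 - 0 = 1
Alice's hat is red.

red


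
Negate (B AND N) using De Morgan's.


De Morgan's law: ¬(P ∧ Q) ≡ ¬P ∨ ¬Q
¬(B ∧ N) = ¬B ∨ ¬N

¬B ∨ ¬N


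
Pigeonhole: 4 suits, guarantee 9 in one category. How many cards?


Pigeonhole: to guarantee k in one of n categories, need (k-1)×n + 1.
k = 9, n = 4
Minimum = (9-1) × 4 + 1 = 8 × 4 + 1

33


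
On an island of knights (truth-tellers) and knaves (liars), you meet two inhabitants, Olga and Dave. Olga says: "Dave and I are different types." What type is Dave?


Olga says: "Dave and I are different types."
Case 1: Olga is a Knight (truth-teller)
  Statement is true → they ARE different → Dave is a Knave
Case 2: Olga is a Knave (liar)
  Statement is false → they are NOT different → Dave is a Knave
In both cases, Dave is a Knave.

Knave


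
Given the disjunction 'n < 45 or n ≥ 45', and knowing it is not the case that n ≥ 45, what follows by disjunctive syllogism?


Disjunctive syllogism: P ∨ Q, ¬P ⊢ Q
Disjunction: n < 45 ∨ n ≥ 45
We know it is not the case that n ≥ 45.
By disjunctive syllogism, the other disjunct must be true.

n < 45


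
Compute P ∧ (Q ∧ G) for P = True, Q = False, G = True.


P = True, Q = False, G = True
Step 1: Q ∧ G = False AND True = False
Step 2: P ∧ False = True AND False = False
AND is true only when ALL operands are true.

False


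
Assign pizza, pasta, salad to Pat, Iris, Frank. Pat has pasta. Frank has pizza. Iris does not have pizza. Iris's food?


From clues:
  Frank → pizza
  Pat → pasta
By elimination, Iris gets the remaining.

salad
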